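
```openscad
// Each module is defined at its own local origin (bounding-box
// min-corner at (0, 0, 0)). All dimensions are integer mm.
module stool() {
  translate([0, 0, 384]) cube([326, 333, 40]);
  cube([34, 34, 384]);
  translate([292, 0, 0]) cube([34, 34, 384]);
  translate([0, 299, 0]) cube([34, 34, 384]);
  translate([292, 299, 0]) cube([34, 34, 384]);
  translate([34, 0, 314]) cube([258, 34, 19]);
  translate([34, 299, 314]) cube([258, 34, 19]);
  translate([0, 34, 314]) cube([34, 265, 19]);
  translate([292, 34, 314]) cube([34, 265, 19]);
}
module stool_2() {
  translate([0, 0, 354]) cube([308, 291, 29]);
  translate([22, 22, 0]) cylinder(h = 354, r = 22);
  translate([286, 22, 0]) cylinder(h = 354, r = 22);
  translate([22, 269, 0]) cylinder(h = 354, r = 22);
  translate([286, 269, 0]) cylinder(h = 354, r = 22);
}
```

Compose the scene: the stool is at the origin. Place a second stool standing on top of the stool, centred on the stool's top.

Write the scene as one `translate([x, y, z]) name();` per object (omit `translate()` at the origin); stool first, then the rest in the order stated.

stool();
translate([9, 21, 424]) stool_2();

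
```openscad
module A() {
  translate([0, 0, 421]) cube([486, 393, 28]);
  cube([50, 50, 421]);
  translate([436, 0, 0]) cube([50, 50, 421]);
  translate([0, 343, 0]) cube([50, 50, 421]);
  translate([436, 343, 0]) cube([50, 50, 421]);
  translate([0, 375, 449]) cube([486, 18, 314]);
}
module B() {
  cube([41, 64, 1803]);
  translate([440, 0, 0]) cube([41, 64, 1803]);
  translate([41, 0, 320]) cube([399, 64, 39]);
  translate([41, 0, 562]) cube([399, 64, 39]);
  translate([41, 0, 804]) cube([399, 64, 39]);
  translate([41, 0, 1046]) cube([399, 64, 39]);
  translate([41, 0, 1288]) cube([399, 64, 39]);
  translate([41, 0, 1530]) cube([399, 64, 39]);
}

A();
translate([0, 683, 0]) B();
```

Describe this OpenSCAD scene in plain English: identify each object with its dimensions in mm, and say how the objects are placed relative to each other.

A is a chair. The seat is a 486×393×28 mm slab with its top at z = 449 mm, on four 50×50 mm corner legs (flush with the seat edges, standing on z = 0). A flat backrest 18 mm thick, 314 mm tall, spans the full seat width and rises from the seat top along its +y edge, rear face flush with the rear of the seat.

B is a straight ladder. Two 41×64 mm vertical rails, 1803 mm tall, stand 481 mm apart (outside-to-outside) with their front faces coplanar on the −y side. 6 rungs, each 64 mm deep and 39 mm tall, span between the inner faces of the rails, front faces flush with the rails. The lowest rung's underside is at z = 320 mm and rungs are spaced 242 mm apart (underside to underside).

The ladder is on the floor beside the chair on its +y side.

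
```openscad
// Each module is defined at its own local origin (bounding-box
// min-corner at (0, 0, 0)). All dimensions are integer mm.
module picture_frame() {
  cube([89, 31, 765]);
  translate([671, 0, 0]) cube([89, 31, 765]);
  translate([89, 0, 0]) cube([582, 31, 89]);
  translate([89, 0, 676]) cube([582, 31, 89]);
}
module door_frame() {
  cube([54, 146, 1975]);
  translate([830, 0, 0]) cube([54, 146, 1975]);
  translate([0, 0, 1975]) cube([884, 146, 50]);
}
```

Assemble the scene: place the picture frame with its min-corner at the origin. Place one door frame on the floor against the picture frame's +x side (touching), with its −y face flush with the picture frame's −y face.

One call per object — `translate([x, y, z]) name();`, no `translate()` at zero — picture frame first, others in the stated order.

picture_frame();
translate([760, 0, 0]) door_frame();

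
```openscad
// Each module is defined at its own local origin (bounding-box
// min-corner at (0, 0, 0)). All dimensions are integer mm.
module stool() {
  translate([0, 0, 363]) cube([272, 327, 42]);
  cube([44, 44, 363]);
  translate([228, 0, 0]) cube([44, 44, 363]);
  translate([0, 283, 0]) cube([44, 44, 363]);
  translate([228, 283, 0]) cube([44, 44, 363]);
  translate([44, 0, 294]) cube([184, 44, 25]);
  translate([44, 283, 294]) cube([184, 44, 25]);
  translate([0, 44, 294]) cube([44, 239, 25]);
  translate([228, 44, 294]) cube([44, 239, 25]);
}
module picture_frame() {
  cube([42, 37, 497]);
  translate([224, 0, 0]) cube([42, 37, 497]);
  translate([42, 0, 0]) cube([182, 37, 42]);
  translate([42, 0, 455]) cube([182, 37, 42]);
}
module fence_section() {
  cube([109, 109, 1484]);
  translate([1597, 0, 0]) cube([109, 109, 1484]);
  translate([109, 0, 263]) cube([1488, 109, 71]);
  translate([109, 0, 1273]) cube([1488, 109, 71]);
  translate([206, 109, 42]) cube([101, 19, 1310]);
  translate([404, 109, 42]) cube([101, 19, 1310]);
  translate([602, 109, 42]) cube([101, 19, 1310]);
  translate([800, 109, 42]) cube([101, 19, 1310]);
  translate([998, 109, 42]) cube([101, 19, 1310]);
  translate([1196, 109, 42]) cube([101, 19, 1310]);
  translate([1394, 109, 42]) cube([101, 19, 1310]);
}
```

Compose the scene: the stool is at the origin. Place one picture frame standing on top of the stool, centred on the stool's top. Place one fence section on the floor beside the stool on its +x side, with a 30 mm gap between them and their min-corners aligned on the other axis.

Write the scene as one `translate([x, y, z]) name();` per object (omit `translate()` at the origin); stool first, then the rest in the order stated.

stool();
translate([3, 145, 405]) picture_frame();
translate([302, 0, 0]) fence_section();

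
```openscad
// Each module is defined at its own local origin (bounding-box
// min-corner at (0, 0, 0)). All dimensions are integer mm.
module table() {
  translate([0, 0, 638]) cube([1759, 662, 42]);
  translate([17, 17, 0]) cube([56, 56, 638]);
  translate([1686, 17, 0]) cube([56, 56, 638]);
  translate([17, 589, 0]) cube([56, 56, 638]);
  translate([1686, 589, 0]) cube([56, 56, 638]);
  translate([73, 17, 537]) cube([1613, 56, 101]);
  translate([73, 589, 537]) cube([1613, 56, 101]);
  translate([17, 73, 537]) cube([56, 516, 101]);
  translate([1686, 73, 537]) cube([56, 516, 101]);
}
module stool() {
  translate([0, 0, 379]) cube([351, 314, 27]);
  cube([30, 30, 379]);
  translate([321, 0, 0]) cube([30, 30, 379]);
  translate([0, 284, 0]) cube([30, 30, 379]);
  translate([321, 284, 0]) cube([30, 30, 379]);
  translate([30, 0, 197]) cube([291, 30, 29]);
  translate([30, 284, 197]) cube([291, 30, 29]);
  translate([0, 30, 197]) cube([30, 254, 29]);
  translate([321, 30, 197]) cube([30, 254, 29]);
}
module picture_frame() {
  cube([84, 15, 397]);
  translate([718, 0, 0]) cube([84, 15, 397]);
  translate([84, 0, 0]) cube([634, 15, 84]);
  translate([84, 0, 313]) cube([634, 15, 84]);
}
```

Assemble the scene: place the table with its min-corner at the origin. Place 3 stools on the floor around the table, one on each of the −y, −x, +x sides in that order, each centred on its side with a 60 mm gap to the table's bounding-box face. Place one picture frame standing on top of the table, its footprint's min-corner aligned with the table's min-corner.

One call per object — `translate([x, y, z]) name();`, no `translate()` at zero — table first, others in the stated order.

table();
translate([704, -374, 0]) stool();
translate([-411, 174, 0]) stool();
translate([1819, 174, 0]) stool();
translate([0, 0, 680]) picture_frame();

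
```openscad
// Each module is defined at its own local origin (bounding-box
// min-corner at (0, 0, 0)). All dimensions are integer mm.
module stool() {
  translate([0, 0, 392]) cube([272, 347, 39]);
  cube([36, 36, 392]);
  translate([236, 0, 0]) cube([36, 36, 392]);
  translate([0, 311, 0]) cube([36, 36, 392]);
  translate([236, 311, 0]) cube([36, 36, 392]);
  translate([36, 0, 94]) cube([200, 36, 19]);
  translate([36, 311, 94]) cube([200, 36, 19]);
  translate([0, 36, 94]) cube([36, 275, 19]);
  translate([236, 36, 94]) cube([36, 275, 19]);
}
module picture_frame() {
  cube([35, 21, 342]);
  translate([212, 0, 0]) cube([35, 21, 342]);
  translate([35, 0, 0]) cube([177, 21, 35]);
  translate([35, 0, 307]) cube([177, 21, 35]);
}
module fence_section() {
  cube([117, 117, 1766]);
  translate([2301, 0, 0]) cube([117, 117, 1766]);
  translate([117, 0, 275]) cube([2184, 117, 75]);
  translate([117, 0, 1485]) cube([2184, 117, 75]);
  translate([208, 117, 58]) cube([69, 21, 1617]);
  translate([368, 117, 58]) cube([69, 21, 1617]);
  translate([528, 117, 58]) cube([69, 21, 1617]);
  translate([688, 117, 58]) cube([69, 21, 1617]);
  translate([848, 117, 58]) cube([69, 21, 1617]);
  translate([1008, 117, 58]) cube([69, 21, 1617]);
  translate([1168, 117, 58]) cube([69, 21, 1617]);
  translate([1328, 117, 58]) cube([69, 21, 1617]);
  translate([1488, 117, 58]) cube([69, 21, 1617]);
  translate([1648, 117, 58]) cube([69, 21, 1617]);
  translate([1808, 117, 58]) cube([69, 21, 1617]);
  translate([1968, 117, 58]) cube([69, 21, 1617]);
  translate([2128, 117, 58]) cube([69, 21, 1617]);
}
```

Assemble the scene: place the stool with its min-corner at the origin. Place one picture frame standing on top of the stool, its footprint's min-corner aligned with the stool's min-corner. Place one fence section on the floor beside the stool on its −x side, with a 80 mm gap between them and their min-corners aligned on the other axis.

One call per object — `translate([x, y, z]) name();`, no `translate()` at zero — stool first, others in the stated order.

stool();
translate([0, 0, 431]) picture_frame();
translate([-2498, 0, 0]) fence_section();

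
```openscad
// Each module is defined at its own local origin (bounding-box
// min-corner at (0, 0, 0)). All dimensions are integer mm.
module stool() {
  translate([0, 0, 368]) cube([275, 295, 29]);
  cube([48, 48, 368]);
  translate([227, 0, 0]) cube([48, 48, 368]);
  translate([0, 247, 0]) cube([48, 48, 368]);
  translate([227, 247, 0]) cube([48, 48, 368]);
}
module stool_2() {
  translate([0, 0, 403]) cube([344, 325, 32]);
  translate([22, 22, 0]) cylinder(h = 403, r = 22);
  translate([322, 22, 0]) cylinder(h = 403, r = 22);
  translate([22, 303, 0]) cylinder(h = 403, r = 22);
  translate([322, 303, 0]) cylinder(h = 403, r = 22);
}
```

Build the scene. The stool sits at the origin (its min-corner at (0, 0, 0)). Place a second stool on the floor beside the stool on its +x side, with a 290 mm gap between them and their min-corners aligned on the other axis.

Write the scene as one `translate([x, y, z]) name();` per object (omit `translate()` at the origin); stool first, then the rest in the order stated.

stool();
translate([565, 0, 0]) stool_2();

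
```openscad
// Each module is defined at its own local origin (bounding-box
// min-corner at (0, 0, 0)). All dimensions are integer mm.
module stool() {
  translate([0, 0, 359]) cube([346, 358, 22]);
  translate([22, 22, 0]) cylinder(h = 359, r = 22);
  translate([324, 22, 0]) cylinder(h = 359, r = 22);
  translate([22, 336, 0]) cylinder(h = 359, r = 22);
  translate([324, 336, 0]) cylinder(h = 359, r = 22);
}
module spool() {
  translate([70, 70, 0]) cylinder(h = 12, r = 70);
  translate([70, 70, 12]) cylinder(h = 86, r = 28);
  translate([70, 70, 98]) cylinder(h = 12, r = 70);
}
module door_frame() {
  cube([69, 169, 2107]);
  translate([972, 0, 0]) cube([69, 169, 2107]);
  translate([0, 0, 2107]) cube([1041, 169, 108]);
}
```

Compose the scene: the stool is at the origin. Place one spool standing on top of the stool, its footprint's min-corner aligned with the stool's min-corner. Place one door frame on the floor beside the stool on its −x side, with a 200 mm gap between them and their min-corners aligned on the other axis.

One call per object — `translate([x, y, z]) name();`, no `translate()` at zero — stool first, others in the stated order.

stool();
translate([0, 0, 381]) spool();
translate([-1241, 0, 0]) door_frame();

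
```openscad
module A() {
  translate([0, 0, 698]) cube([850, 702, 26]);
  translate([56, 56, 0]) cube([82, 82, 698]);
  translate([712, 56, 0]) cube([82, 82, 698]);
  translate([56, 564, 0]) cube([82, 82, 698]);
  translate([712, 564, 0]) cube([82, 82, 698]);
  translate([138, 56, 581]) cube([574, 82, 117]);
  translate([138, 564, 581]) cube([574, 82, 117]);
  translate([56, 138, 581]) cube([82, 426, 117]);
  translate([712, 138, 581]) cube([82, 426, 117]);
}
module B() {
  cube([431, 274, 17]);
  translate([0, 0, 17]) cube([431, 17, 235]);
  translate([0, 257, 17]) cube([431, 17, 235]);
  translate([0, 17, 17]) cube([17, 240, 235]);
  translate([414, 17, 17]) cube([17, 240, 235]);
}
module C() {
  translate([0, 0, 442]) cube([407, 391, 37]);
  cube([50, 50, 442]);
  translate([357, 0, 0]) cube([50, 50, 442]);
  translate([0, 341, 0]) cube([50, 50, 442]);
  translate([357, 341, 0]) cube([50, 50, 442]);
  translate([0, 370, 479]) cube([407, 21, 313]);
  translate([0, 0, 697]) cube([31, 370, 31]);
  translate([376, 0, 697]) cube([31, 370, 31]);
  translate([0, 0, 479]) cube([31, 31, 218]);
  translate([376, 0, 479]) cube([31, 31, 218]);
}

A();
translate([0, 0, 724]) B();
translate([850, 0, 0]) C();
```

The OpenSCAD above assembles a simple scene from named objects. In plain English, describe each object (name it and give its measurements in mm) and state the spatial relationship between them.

A is a table with a 850×702 mm rectangular top, 26 mm thick, top surface at z = 724 mm, supported by four 82×82 mm square legs, each inset 56 mm from the nearest pair of top edges, running from the floor. Four apron rails, 82 mm thick and 117 mm tall, run between adjacent legs with their top edges flush with the underside of the top and their outer faces flush with the legs' outer faces.

B is an open-topped rectangular box: outside dimensions 431×274×252 mm, with a uniform wall and base thickness of 17 mm. The base is a full 431×274 slab on the floor; four walls sit on top of the base. The front and back walls (the −y and +y sides) span the full width; the two side walls fit between them.

C is a chair: 407×391 mm seat, 37 mm thick, top at z = 479 mm, on four 50 mm square corner legs flush with the seat edges. A 21 mm thick backrest slab spans the full seat width, extending 313 mm above the seat top, its back face flush with the seat's +y edge. Two armrests of 31×31 mm section run along each side from the seat's front edge to the front of the backrest, top faces 249 mm above the seat top and outer faces flush with the seat's x-edges; a 31×31 mm post under the front of each armrest stands on the seat at the front corner.

The open box is on top of the table. The chair is against the table's +x side, with their −y faces flush.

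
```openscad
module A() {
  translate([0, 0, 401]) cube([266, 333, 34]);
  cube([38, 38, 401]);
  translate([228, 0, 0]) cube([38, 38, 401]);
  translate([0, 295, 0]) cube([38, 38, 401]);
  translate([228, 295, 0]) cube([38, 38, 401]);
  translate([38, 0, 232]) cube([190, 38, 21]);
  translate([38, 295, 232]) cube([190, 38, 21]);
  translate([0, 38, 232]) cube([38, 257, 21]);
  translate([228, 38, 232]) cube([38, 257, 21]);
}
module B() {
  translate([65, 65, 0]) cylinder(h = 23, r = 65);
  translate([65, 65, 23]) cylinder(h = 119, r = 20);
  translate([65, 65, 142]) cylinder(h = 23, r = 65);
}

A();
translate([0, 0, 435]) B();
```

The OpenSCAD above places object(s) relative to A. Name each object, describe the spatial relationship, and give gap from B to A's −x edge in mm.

The spool's min-x is at 0; the stool's min-x is 0; gap = 0 mm.

A is a stool. B is a spool. The spool is on top of the stool. The gap from the spool to the stool's −x edge is 0 mm.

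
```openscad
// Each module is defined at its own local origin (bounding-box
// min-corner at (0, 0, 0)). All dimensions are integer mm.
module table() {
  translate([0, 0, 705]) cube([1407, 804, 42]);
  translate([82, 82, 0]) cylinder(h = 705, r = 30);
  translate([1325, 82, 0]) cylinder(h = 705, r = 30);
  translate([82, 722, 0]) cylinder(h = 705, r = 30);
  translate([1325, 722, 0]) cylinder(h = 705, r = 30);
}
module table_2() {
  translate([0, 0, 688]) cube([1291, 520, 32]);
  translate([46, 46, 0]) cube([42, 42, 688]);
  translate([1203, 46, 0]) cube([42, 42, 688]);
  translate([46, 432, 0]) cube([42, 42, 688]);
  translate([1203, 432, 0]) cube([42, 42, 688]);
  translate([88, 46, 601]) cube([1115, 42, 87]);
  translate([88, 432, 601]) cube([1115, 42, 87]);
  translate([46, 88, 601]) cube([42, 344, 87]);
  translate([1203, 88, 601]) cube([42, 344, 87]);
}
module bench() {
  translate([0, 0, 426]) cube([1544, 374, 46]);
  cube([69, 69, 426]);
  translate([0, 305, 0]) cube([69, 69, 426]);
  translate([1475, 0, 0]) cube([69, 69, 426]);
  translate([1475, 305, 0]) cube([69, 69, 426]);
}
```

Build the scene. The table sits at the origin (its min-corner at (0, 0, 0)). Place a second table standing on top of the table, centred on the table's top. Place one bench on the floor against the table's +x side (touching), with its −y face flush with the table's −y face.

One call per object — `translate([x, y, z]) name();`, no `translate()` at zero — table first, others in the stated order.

table();
translate([58, 142, 747]) table_2();
translate([1407, 0, 0]) bench();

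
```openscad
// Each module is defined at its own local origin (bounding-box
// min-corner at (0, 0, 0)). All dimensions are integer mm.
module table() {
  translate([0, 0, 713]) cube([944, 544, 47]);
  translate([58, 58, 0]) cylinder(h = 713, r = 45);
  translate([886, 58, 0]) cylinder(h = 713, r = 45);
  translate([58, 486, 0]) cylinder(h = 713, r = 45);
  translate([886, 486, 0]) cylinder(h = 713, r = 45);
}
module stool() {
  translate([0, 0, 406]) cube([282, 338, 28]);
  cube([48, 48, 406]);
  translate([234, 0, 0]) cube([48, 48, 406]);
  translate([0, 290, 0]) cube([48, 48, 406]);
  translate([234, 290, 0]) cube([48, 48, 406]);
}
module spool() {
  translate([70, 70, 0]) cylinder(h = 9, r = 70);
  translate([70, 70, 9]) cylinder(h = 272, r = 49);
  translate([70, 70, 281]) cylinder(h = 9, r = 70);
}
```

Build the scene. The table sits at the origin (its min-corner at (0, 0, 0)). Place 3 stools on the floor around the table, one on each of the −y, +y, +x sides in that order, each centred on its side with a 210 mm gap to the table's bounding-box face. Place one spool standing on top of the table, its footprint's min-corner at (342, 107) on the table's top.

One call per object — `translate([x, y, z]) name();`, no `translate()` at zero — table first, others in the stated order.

table();
translate([331, -548, 0]) stool();
translate([331, 754, 0]) stool();
translate([1154, 103, 0]) stool();
translate([342, 107, 760]) spool();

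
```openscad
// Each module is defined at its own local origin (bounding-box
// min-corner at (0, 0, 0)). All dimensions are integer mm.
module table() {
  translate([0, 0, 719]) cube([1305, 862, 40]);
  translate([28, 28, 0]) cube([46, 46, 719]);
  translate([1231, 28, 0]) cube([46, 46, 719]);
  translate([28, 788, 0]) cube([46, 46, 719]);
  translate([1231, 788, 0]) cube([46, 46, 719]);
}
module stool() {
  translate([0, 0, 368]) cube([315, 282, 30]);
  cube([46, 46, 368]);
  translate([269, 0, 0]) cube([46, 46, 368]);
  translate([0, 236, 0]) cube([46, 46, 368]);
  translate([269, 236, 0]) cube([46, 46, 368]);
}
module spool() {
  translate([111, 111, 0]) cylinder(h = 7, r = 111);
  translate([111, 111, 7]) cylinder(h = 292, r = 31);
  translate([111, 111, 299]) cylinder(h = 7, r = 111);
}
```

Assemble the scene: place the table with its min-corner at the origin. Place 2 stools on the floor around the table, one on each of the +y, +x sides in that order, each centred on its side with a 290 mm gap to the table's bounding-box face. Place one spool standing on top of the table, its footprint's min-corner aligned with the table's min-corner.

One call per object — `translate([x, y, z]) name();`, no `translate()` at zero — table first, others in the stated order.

table();
translate([495, 1152, 0]) stool();
translate([1595, 290, 0]) stool();
translate([0, 0, 759]) spool();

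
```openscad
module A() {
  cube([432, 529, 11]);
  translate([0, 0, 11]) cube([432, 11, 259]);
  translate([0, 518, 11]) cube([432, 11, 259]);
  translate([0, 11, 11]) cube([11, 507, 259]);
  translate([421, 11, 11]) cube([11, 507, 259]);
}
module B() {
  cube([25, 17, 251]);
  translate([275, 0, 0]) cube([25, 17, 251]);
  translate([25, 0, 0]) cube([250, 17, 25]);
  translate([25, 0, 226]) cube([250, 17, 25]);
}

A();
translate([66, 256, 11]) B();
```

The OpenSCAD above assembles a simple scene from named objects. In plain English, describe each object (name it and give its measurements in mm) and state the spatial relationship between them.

A is an open-topped rectangular box: outside dimensions 432×529×270 mm, with a uniform wall and base thickness of 11 mm. The base is a full 432×529 slab on the floor; four walls sit on top of the base. The front and back walls (the −y and +y sides) span the full width; the two side walls fit between them.

B is a picture frame with a 250×201 mm rectangular opening (x by z) and a uniform 25 mm border on every side. Frame depth is 17 mm along y. It is built from two vertical stiles running the full outside height and two horizontal rails spanning the gap between the stiles.

The picture frame sits inside the open box, centred.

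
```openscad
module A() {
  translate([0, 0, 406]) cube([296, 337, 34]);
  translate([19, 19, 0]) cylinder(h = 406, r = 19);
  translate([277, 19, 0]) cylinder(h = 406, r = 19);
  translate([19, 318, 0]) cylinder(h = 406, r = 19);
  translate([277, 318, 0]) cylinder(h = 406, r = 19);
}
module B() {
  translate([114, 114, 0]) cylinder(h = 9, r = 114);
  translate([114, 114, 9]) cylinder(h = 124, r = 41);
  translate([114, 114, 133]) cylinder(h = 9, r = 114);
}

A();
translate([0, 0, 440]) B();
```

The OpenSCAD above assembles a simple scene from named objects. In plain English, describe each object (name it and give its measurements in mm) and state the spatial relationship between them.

A is a simple wooden stool: a rectangular seat 296 mm (x) by 337 mm (y), 34 mm thick, top face at z = 440 mm, on four round legs, each 38 mm in diameter. The legs rest on z = 0, each leg's axis is inset half a diameter from the nearest pair of seat edges (so the leg's bounding box is flush with the corner).

B is a spool: two coaxial disc flanges of radius 114 mm and thickness 9 mm, joined by a core cylinder of radius 41 mm and height 124 mm. The lower flange rests on z = 0 and the three cylinders share a vertical axis.

The spool is on top of the stool.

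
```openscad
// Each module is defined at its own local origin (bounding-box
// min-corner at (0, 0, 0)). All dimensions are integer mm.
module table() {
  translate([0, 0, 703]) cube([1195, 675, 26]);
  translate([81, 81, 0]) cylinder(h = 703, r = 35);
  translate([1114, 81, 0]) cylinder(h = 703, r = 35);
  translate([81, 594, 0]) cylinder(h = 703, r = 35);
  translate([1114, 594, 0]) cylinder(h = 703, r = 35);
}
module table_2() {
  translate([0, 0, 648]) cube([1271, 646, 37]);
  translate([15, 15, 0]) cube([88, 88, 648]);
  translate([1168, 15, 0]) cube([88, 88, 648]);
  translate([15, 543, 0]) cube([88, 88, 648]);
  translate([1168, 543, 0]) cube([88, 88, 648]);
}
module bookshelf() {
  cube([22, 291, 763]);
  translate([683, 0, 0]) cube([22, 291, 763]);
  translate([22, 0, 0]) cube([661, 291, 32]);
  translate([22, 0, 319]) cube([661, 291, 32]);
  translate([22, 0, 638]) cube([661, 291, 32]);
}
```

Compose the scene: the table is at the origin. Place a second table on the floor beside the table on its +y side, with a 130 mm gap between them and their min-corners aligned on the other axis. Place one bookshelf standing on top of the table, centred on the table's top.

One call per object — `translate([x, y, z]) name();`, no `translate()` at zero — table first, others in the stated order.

table();
translate([0, 805, 0]) table_2();
translate([245, 192, 729]) bookshelf();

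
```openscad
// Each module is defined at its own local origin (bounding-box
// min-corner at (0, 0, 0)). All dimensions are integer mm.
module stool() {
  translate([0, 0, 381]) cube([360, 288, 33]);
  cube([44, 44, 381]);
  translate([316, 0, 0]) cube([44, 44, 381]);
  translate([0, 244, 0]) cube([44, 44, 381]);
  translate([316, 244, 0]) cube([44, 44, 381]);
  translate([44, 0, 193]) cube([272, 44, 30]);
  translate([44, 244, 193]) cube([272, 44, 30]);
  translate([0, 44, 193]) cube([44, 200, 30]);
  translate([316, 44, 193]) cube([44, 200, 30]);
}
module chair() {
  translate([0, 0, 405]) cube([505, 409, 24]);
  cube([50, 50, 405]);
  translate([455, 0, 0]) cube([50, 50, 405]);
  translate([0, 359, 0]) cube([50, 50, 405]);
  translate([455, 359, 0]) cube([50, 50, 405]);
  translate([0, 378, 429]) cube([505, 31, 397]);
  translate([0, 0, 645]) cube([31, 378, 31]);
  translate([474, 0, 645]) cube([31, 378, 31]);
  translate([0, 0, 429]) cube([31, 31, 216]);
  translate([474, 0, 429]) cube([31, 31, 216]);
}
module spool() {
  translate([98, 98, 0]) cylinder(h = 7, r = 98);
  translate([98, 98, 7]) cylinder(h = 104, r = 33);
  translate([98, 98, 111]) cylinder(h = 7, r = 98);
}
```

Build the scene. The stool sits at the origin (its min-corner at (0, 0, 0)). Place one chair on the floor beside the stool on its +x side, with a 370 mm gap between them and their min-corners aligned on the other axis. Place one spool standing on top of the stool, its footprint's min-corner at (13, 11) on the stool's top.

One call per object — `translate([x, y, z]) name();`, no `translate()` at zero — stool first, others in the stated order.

stool();
translate([730, 0, 0]) chair();
translate([13, 11, 414]) spool();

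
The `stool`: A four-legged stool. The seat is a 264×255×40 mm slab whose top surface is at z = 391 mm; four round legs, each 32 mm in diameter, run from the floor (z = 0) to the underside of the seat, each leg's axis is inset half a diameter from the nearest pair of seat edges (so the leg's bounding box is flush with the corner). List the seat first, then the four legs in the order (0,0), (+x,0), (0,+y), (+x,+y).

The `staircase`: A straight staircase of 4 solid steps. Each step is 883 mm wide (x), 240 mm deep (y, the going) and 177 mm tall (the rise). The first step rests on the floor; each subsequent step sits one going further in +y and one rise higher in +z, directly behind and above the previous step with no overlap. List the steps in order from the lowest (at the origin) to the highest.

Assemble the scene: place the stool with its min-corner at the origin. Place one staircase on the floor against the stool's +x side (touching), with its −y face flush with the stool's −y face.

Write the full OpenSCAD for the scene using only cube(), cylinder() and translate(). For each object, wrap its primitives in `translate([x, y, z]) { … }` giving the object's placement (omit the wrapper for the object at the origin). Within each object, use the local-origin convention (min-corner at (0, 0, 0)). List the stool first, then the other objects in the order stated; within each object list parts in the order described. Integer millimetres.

translate([0, 0, 351]) cube([264, 255, 40]);
translate([16, 16, 0]) cylinder(h = 351, r = 16);
translate([248, 16, 0]) cylinder(h = 351, r = 16);
translate([16, 239, 0]) cylinder(h = 351, r = 16);
translate([248, 239, 0]) cylinder(h = 351, r = 16);
translate([264, 0, 0]) {
  cube([883, 240, 177]);
  translate([0, 240, 177]) cube([883, 240, 177]);
  translate([0, 480, 354]) cube([883, 240, 177]);
  translate([0, 720, 531]) cube([883, 240, 177]);
}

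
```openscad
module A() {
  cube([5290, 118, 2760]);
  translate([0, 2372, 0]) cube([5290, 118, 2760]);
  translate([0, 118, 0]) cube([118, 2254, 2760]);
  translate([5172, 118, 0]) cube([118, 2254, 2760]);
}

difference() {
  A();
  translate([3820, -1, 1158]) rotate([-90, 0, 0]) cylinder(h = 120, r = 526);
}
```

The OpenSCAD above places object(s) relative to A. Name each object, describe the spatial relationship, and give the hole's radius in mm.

A is a house frame. The house frame has a circular hole through its front wall. The hole's radius is 526 mm.

The subtracted cylinder has r = 526 mm.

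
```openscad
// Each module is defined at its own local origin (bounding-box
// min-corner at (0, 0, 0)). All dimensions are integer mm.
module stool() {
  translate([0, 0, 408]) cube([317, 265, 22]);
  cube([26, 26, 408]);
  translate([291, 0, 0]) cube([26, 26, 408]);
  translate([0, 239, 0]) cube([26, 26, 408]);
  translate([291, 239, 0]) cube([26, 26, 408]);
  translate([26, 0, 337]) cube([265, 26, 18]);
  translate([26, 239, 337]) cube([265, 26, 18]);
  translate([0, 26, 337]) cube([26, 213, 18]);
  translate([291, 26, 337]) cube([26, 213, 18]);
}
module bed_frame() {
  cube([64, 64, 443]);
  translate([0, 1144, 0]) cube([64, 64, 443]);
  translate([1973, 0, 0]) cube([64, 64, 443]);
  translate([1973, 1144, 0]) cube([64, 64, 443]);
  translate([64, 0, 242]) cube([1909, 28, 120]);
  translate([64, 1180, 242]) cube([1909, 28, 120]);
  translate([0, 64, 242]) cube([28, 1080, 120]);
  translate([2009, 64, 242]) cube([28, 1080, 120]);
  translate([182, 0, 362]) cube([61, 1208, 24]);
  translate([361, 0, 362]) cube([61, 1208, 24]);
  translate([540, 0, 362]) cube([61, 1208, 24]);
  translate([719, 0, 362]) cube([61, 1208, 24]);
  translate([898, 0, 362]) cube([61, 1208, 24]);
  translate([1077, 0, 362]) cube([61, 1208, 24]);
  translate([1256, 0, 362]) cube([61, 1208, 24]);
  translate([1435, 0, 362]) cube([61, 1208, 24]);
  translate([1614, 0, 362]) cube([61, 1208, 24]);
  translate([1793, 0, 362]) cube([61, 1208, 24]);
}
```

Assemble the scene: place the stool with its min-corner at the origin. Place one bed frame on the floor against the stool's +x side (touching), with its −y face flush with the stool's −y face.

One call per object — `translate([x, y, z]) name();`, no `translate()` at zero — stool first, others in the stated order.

stool();
translate([317, 0, 0]) bed_frame();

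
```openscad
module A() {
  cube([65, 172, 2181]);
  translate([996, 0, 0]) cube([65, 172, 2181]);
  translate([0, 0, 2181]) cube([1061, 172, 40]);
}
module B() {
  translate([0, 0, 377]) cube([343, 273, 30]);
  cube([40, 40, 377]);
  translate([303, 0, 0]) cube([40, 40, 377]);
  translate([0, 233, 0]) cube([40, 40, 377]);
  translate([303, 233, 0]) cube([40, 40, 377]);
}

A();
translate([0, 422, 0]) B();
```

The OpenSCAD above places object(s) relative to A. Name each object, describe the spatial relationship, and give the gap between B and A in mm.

A is a door frame. B is a stool. The stool is on the floor beside the door frame on its +y side. The gap between the stool and the door frame is 250 mm.

The stool's nearest face is 250 mm from the door frame's +y face.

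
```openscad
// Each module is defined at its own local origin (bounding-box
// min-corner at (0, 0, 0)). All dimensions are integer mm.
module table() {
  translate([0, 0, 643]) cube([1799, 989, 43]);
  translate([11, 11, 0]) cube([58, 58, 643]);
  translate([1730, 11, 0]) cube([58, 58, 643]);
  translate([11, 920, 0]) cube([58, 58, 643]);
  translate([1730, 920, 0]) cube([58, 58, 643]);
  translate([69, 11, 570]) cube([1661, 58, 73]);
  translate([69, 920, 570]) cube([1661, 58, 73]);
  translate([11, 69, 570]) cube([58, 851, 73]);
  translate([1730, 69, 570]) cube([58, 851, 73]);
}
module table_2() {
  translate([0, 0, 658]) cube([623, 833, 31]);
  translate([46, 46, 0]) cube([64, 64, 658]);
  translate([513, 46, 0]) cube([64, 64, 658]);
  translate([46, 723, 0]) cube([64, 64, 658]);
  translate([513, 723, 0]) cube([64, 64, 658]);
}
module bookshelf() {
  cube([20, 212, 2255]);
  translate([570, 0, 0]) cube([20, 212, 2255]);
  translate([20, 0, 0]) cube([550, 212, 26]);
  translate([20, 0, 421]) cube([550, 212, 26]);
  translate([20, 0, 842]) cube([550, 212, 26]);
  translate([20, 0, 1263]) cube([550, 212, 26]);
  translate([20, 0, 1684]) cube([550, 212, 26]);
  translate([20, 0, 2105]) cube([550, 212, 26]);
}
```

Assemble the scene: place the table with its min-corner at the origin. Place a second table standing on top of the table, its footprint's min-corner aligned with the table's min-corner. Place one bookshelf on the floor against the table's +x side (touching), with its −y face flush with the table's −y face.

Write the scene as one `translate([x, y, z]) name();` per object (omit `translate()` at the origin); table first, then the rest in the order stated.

table();
translate([0, 0, 686]) table_2();
translate([1799, 0, 0]) bookshelf();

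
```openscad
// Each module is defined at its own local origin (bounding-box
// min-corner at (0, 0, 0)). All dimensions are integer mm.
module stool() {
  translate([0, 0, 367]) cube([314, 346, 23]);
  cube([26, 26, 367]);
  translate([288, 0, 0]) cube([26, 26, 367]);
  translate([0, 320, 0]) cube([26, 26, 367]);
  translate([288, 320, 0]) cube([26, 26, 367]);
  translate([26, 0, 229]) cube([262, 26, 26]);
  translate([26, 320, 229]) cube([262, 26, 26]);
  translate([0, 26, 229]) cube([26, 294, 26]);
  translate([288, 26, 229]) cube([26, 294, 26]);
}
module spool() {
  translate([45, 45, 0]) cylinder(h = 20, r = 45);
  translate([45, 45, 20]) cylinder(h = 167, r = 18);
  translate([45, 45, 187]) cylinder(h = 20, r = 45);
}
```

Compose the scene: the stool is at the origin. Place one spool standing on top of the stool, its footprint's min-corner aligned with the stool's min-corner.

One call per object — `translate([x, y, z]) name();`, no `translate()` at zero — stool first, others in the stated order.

stool();
translate([0, 0, 390]) spool();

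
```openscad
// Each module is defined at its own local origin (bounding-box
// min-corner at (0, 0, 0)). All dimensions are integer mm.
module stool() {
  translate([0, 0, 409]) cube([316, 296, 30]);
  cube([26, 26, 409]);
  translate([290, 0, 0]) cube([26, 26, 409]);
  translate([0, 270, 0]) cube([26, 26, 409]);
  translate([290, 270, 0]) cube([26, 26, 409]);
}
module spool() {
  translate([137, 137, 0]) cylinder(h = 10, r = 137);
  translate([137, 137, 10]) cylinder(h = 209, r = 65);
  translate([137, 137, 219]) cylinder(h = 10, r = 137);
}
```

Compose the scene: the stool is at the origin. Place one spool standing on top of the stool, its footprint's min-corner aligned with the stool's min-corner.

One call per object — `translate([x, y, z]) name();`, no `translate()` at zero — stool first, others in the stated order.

stool();
translate([0, 0, 439]) spool();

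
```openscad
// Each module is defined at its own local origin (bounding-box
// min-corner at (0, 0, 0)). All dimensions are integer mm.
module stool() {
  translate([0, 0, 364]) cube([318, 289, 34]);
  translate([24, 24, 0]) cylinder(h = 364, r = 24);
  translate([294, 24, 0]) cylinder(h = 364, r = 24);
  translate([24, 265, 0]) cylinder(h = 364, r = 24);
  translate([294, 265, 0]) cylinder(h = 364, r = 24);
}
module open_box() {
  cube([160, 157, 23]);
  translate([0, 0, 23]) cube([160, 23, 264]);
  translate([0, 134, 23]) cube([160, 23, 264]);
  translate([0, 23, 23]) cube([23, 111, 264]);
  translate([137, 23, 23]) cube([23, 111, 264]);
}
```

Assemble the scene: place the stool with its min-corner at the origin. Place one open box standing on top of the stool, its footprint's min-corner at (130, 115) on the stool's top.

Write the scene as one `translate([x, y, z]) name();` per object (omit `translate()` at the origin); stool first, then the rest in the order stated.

stool();
translate([130, 115, 398]) open_box();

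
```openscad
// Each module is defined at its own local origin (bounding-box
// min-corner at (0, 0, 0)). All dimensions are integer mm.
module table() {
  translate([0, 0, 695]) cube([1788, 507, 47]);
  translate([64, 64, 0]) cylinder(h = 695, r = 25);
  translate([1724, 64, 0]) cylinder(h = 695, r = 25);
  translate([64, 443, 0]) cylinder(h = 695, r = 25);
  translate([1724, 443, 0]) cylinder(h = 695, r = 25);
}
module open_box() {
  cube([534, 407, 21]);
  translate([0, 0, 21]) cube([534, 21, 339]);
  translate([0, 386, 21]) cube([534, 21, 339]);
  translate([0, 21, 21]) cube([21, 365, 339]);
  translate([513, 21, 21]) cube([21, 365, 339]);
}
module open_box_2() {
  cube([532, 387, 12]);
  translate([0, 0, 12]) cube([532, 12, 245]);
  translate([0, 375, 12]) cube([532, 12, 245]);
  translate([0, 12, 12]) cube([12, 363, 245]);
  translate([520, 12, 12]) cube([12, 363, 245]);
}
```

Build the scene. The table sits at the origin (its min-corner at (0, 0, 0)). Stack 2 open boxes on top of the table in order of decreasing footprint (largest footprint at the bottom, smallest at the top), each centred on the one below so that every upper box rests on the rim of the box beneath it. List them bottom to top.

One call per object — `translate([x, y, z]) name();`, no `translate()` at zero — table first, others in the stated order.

table();
translate([627, 50, 742]) open_box();
translate([628, 60, 1102]) open_box_2();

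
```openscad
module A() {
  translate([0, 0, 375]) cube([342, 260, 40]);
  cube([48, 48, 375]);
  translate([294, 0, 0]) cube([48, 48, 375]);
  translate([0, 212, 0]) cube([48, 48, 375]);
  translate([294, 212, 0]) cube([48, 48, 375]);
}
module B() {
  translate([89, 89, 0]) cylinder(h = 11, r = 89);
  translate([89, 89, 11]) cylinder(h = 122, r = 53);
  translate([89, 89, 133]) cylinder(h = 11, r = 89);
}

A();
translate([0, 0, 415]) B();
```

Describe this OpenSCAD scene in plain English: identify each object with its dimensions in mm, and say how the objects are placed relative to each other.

A is a four-legged stool. The seat is a 342×260×40 mm slab whose top surface is at z = 415 mm; four square legs, each 48×48 mm in cross-section, run from the floor (z = 0) to the underside of the seat, each flush with a corner of the seat.

B is a spool: two coaxial disc flanges of radius 89 mm and thickness 11 mm, joined by a core cylinder of radius 53 mm and height 122 mm. The lower flange rests on z = 0 and the three cylinders share a vertical axis.

The spool is on top of the stool.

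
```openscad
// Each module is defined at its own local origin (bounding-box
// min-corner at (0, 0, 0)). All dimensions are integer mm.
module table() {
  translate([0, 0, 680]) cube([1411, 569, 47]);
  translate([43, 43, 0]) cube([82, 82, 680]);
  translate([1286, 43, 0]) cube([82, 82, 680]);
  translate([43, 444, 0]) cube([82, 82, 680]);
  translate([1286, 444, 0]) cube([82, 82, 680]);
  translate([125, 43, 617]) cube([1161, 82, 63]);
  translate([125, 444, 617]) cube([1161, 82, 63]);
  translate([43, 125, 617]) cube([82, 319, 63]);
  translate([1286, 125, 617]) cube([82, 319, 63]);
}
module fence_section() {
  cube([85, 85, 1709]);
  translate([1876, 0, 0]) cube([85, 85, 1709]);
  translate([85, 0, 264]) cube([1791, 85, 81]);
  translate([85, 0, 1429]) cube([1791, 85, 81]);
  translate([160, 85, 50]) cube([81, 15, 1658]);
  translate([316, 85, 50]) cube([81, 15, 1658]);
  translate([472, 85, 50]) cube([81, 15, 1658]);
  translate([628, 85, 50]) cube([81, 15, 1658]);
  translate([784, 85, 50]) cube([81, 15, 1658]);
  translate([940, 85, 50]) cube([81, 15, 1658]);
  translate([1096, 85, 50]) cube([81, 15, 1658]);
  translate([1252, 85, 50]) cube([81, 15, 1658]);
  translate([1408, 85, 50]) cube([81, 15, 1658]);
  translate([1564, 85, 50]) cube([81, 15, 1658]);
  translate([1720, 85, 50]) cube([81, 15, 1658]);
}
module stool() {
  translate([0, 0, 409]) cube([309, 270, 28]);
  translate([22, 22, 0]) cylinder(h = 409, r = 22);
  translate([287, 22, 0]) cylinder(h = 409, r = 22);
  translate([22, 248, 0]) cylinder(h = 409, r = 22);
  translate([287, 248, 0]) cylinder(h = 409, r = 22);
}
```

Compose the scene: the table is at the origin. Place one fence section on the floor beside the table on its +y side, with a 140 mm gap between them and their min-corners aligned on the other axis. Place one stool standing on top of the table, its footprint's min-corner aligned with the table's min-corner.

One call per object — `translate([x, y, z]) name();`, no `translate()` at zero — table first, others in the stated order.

table();
translate([0, 709, 0]) fence_section();
translate([0, 0, 727]) stool();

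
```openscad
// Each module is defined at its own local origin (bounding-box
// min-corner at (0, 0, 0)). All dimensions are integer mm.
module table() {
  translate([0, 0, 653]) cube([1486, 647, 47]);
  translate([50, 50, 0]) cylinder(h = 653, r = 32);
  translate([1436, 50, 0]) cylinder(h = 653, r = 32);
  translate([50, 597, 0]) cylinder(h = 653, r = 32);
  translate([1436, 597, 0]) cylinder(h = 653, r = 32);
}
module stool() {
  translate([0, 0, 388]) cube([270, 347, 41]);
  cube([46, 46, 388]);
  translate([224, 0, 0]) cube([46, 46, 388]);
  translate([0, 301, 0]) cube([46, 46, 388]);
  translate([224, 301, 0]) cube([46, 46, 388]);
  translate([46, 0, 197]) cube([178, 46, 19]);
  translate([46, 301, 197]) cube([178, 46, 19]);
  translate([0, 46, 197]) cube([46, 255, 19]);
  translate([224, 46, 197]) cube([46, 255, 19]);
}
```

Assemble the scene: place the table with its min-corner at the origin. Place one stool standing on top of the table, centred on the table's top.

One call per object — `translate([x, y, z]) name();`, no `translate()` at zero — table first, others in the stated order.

table();
translate([608, 150, 700]) stool();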